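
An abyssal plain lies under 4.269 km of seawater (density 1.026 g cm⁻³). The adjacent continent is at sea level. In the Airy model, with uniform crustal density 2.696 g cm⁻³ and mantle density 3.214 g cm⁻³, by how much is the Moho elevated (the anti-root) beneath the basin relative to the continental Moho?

By Archimedes' principle applied to the lithosphere: replacing crust with seawater at the top is compensated by replacing crust with mantle at the base: d (ρ_c − ρ_w) = a (ρ_m − ρ_c).
a = d (ρ_c − ρ_w)/(ρ_m − ρ_c) = 4.269 km × 1.67/0.518 = 13.8 km.

13.8 km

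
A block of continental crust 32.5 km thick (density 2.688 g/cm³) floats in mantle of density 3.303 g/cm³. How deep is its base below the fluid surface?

26.4 km

Draft d = t ρ_obj/ρ_fluid = 32.5 km × 2.688/3.303 = 26.4 km.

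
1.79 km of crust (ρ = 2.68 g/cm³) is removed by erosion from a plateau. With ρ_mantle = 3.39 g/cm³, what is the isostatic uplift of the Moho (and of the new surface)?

1.42 km

Unloading: uplift u = e ρ_c/ρ_m = 1.79 km × 2.68/3.39 = 1.42 km.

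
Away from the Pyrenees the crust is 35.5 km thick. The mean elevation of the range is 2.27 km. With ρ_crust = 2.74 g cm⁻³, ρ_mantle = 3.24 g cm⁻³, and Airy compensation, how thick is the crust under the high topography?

Root depth r = h ρ_c / (ρ_m − ρ_c) = 2.27 km × 2.74 / 0.5 = 12.44 km.
Total thickness = T + h + r = 35.5 km + 2.27 km + 12.44 km = 50.2 km.

50.2 km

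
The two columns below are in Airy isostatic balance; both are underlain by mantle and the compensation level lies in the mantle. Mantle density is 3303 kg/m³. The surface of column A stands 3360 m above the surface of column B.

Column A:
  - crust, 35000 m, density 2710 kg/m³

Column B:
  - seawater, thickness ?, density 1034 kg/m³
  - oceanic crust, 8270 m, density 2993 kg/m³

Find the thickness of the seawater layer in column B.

Take the compensation level at the base of the deeper column (depth z_c below the surface of column A) and equate Σ ρ_i t_i down to z_c; mantle fills any gap and the z_c terms cancel.
Column A: 35000×2710 + (z_c − 35000)×3303
Column B: 3360×0 + x×1034 + 8270×2993 + (z_c − 3360 − 8270 − x)×3303
The z_c×3303 term appears on both sides and cancels. Collect the known terms of each column as K = Σ(ρt)_known − 3303 × (depth of known layers): K_A = 94850000 − 3303×35000 = −20755000; K_B = 24752110 − 3303×(3360 + 8270) = −13661780.
Balance: K_A = K_B − x×(3303 − 1034), so x = (K_B − K_A)/(3303 − 1034) = 7093220/2269 = 3130 m.

3130 m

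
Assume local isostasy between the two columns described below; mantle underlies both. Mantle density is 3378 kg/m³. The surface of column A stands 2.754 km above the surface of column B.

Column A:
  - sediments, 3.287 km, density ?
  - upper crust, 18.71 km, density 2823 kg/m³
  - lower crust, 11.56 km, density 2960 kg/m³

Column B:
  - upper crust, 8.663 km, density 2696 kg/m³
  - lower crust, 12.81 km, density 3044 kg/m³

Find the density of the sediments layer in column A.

Take the compensation level at the base of the deeper column (depth z_c below the surface of column A) and equate Σ ρ_i t_i down to z_c; mantle fills any gap and the z_c terms cancel.
Column A: 3.287×ρ + 18.71×2823 + 11.56×2960 + (z_c − 33.557)×3378
Column B: 2.754×0 + 8.663×2696 + 12.81×3044 + (z_c − 2.754 − 21.473)×3378
The z_c×3378 term appears on both sides and cancels. Collect the known terms of each column as K = Σ(ρt)_known − 3378 × (depth of known layers): K_A = 87035.93 − 3378×33.557 = −26319.616; K_B = 62349.088 − 3378×(2.754 + 21.473) = −19489.718.
Balance: K_A + 3.287×ρ = K_B, so ρ = (K_B − K_A)/3.287 = 6829.9/3.287 = 2080 kg/m³.

2080 kg/m³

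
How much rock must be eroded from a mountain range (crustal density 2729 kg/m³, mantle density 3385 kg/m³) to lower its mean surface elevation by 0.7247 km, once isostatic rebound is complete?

Net drop Δ = e − u = e − e ρ_c/ρ_m = e (ρ_m − ρ_c)/ρ_m.
e = Δ ρ_m/(ρ_m − ρ_c) = 0.7247 km × 3385/656 = 3.74 km.

3.74 km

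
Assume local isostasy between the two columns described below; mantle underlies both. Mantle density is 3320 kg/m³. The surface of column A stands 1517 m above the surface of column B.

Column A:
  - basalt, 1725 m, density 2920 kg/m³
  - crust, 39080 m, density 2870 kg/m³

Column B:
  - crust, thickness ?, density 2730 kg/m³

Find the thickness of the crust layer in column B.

Take the compensation level at the base of the deeper column (depth z_c below the surface of column A) and equate Σ ρ_i t_i down to z_c; mantle fills any gap and the z_c terms cancel.
Column A: 1725×2920 + 39080×2870 + (z_c − 40805)×3320
Column B: 1517×0 + x×2730 + (z_c − 1517 − 0 − x)×3320
The z_c×3320 term appears on both sides and cancels. Collect the known terms of each column as K = Σ(ρt)_known − 3320 × (depth of known layers): K_A = 117196600 − 3320×40805 = −18276000; K_B = 0 − 3320×(1517 + 0) = −5036440.
Balance: K_A = K_B − x×(3320 − 2730), so x = (K_B − K_A)/(3320 − 2730) = 13239600/590 = 22400 m.

22400 m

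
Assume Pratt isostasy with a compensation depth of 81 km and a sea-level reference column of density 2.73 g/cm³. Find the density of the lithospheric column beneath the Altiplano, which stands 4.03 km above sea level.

2.6 g/cm³

Pratt balance: ρ_ref D = ρ (D + h).
ρ = ρ_ref D/(D + h) = 2.73 × 81 km/(81 km + 4.03 km) = 2.6 g/cm³.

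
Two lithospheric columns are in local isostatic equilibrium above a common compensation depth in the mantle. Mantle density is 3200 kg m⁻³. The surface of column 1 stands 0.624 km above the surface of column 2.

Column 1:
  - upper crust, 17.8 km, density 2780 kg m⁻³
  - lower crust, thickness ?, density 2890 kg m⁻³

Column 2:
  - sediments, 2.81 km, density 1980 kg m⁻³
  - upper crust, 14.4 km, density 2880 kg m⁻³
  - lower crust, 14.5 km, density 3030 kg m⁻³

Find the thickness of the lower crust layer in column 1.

16.2 km

Take the compensation level at the base of the deeper column (depth z_c below the surface of column 1) and equate Σ ρ_i t_i down to z_c; mantle fills any gap and the z_c terms cancel.
Column 1: 17.8×2780 + x×2890 + (z_c − 17.8 − x)×3200
Column 2: 0.624×0 + 2.81×1980 + 14.4×2880 + 14.5×3030 + (z_c − 0.624 − 31.71)×3200
The z_c×3200 term appears on both sides and cancels. Collect the known terms of each column as K = Σ(ρt)_known − 3200 × (depth of known layers): K_1 = 49484 − 3200×17.8 = −7476; K_2 = 90970.8 − 3200×(0.624 + 31.71) = −12498.
Balance: K_1 − x×(3200 − 2890) = K_2, so x = (K_1 − K_2)/(3200 − 2890) = 5022/310 = 16.2 km.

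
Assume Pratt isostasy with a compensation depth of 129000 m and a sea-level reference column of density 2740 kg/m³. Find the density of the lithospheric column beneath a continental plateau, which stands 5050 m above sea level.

Pratt balance: ρ_ref D = ρ (D + h).
ρ = ρ_ref D/(D + h) = 2740 × 129000 m/(129000 m + 5050 m) = 2640 kg/m³.

2640 kg/m³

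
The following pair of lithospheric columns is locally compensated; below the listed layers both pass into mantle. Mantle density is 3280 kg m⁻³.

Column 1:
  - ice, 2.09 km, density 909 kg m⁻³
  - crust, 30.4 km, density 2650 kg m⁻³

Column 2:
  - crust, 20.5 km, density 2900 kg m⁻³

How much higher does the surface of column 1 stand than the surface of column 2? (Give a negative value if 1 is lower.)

4.97 km

For any compensation level in the mantle, the mantle terms cancel and isostasy reduces to e = (Σt_1 − Σt_2) − (Σ(ρt)_1 − Σ(ρt)_2) / ρ_m.
Σt_1 = 32.49 km; Σt_2 = 20.5 km; Σ(ρt)_1 = 82459.81; Σ(ρt)_2 = 59450 (in km·kg m⁻³).
e = (32.49 − 20.5) − (82459.81 − 59450) / 3280 = 4.97 km.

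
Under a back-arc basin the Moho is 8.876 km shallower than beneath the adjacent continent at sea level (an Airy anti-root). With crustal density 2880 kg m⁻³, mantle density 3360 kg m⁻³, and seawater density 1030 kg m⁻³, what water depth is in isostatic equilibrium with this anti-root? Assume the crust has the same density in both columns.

2.3 km

Replacing a thickness d of crust by seawater at the top must be balanced by replacing crust with mantle at the base: d (ρ_c − ρ_w) = a (ρ_m − ρ_c).
d = a (ρ_m − ρ_c)/(ρ_c − ρ_w) = 8.876 km × 480/1850 = 2.3 km.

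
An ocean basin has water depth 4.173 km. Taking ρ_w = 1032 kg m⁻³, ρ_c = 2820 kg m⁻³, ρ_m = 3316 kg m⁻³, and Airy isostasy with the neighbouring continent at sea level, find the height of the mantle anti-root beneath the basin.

In Airy isostatic equilibrium: replacing crust with seawater at the top is compensated by replacing crust with mantle at the base: d (ρ_c − ρ_w) = a (ρ_m − ρ_c).
a = d (ρ_c − ρ_w)/(ρ_m − ρ_c) = 4.173 km × 1788/496 = 15 km.

15 km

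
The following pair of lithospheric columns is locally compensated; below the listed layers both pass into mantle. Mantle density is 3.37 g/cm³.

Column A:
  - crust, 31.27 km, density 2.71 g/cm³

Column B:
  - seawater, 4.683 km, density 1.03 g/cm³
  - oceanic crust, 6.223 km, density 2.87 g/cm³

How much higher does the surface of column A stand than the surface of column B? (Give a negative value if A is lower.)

1.95 km

For any compensation level in the mantle, the mantle terms cancel and isostasy reduces to e = (Σt_A − Σt_B) − (Σ(ρt)_A − Σ(ρt)_B) / ρ_m.
Σt_A = 31.27 km; Σt_B = 10.906 km; Σ(ρt)_A = 84.7417; Σ(ρt)_B = 22.6835 (in km·g/cm³).
e = (31.27 − 10.906) − (84.7417 − 22.6835) / 3.37 = 1.95 km.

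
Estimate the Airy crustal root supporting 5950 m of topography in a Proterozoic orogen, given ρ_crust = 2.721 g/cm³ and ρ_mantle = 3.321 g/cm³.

27000 m

For local isostatic compensation: the weight of the topography is balanced by the buoyancy of the root, ρ_c h = (ρ_m − ρ_c) r.
r = h · ρ_c / (ρ_m − ρ_c) = 5950 m × 2.721 / (3.321 − 2.721) = 27000 m.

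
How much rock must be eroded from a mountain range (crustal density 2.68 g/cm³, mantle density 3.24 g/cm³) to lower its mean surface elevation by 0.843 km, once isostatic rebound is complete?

4.88 km

Net drop Δ = e − u = e − e ρ_c/ρ_m = e (ρ_m − ρ_c)/ρ_m.
e = Δ ρ_m/(ρ_m − ρ_c) = 0.843 km × 3.24/0.56 = 4.88 km.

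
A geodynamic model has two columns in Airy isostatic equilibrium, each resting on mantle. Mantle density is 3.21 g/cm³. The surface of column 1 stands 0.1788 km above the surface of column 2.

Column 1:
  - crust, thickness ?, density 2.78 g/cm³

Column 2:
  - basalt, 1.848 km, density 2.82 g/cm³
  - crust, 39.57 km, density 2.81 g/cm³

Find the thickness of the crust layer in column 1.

Take the compensation level at the base of the deeper column (depth z_c below the surface of column 1) and equate Σ ρ_i t_i down to z_c; mantle fills any gap and the z_c terms cancel.
Column 1: x×2.78 + (z_c − 0 − x)×3.21
Column 2: 0.1788×0 + 1.848×2.82 + 39.57×2.81 + (z_c − 0.1788 − 41.418)×3.21
The z_c×3.21 term appears on both sides and cancels. Collect the known terms of each column as K = Σ(ρt)_known − 3.21 × (depth of known layers): K_1 = 0 − 3.21×0 = 0; K_2 = 116.40306 − 3.21×(0.1788 + 41.418) = −17.122668.
Balance: K_1 − x×(3.21 − 2.78) = K_2, so x = (K_1 − K_2)/(3.21 − 2.78) = 17.1227/0.43 = 39.8 km.

39.8 km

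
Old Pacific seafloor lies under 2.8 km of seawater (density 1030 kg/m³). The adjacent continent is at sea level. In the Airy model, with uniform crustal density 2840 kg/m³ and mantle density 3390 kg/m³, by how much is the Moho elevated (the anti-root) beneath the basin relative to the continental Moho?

9.21 km

For local isostatic compensation: replacing crust with seawater at the top is compensated by replacing crust with mantle at the base: d (ρ_c − ρ_w) = a (ρ_m − ρ_c).
a = d (ρ_c − ρ_w)/(ρ_m − ρ_c) = 2.8 km × 1810/550 = 9.21 km.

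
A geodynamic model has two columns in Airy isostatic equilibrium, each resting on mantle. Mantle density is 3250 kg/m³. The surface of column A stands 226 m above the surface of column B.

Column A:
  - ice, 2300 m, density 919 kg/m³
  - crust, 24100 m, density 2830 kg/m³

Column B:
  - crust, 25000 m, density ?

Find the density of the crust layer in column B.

2660 kg/m³

Take the compensation level at the base of the deeper column (depth z_c below the surface of column A) and equate Σ ρ_i t_i down to z_c; mantle fills any gap and the z_c terms cancel.
Column A: 2300×919 + 24100×2830 + (z_c − 26400)×3250
Column B: 226×0 + 25000×ρ + (z_c − 226 − 25000)×3250
The z_c×3250 term appears on both sides and cancels. Collect the known terms of each column as K = Σ(ρt)_known − 3250 × (depth of known layers): K_A = 70316700 − 3250×26400 = −15483300; K_B = 0 − 3250×(226 + 25000) = −81984500.
Balance: K_A = K_B + 25000×ρ, so ρ = (K_A − K_B)/25000 = 66501200/25000 = 2660 kg/m³.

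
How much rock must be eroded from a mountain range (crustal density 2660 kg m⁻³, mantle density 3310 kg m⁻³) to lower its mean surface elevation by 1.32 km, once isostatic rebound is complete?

6.72 km

Net drop Δ = e − u = e − e ρ_c/ρ_m = e (ρ_m − ρ_c)/ρ_m.
e = Δ ρ_m/(ρ_m − ρ_c) = 1.32 km × 3310/650 = 6.72 km.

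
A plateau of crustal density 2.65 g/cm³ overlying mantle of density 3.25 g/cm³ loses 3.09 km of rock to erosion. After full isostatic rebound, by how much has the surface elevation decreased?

0.57 km

Rebound u = e ρ_c/ρ_m = 3.09 km × 2.65/3.25 = 2.52 km.
Net surface drop = e − u = 3.09 km − 2.52 km = e (ρ_m − ρ_c)/ρ_m = 0.57 km.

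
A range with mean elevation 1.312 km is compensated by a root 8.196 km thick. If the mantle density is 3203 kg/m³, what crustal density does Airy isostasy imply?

ρ_c h = (ρ_m − ρ_c) r → ρ_c (h + r) = ρ_m r → ρ_c = ρ_m r / (h + r).
ρ_c = 3203 × 8.196 km / (1.312 km + 8.196 km) = 2760 kg/m³.

2760 kg/m³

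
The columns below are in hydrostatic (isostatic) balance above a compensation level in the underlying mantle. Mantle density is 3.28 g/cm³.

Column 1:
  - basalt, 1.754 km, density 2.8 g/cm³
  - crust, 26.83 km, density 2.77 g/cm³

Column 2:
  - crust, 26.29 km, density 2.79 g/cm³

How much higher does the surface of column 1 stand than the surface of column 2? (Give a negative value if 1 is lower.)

For any compensation level in the mantle, the mantle terms cancel and isostasy reduces to e = (Σt_1 − Σt_2) − (Σ(ρt)_1 − Σ(ρt)_2) / ρ_m.
Σt_1 = 28.584 km; Σt_2 = 26.29 km; Σ(ρt)_1 = 79.2303; Σ(ρt)_2 = 73.3491 (in km·g/cm³).
e = (28.584 − 26.29) − (79.2303 − 73.3491) / 3.28 = 0.501 km.

0.501 km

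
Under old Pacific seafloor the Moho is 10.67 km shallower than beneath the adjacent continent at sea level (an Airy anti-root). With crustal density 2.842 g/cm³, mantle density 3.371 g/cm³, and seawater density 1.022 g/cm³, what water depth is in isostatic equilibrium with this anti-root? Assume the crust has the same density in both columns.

Replacing a thickness d of crust by seawater at the top must be balanced by replacing crust with mantle at the base: d (ρ_c − ρ_w) = a (ρ_m − ρ_c).
d = a (ρ_m − ρ_c)/(ρ_c − ρ_w) = 10.67 km × 0.529/1.82 = 3.1 km.

3.1 km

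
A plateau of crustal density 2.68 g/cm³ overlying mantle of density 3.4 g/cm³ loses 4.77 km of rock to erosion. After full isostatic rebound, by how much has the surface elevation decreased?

1.01 km

Rebound u = e ρ_c/ρ_m = 4.77 km × 2.68/3.4 = 3.76 km.
Net surface drop = e − u = 4.77 km − 3.76 km = e (ρ_m − ρ_c)/ρ_m = 1.01 km.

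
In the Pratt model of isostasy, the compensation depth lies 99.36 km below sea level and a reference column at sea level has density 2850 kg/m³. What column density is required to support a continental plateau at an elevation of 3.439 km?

Pratt balance: ρ_ref D = ρ (D + h).
ρ = ρ_ref D/(D + h) = 2850 × 99.36 km/(99.36 km + 3.439 km) = 2750 kg/m³.

2750 kg/m³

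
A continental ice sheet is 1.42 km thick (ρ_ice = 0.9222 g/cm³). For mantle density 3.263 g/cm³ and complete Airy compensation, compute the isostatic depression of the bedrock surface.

0.401 km

In Airy isostatic equilibrium: the ice load ρ_ice t is balanced by mantle displaced below, ρ_m s.
s = t ρ_ice / ρ_m = 1.42 km × 0.9222/3.263 = 0.401 km.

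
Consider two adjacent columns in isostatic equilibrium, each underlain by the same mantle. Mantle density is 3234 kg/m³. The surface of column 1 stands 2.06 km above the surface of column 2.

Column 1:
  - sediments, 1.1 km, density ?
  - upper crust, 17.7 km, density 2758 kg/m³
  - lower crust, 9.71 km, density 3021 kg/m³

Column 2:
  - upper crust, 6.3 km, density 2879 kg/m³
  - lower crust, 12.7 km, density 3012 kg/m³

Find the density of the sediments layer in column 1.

Take the compensation level at the base of the deeper column (depth z_c below the surface of column 1) and equate Σ ρ_i t_i down to z_c; mantle fills any gap and the z_c terms cancel.
Column 1: 1.1×ρ + 17.7×2758 + 9.71×3021 + (z_c − 28.51)×3234
Column 2: 2.06×0 + 6.3×2879 + 12.7×3012 + (z_c − 2.06 − 19)×3234
The z_c×3234 term appears on both sides and cancels. Collect the known terms of each column as K = Σ(ρt)_known − 3234 × (depth of known layers): K_1 = 78150.51 − 3234×28.51 = −14050.83; K_2 = 56390.1 − 3234×(2.06 + 19) = −11717.94.
Balance: K_1 + 1.1×ρ = K_2, so ρ = (K_2 − K_1)/1.1 = 2332.89/1.1 = 2120 kg/m³.

2120 kg/m³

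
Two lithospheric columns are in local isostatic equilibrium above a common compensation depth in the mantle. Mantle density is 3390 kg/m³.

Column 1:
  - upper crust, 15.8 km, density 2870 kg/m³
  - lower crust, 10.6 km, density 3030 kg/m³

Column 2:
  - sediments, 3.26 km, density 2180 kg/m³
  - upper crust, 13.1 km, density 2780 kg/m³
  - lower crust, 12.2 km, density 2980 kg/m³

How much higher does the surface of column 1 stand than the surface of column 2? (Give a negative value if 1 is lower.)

For any compensation level in the mantle, the mantle terms cancel and isostasy reduces to e = (Σt_1 − Σt_2) − (Σ(ρt)_1 − Σ(ρt)_2) / ρ_m.
Σt_1 = 26.4 km; Σt_2 = 28.56 km; Σ(ρt)_1 = 77464; Σ(ρt)_2 = 79880.8 (in km·kg/m³).
e = (26.4 − 28.56) − (77464 − 79880.8) / 3390 = −1.45 km.

−1.45 km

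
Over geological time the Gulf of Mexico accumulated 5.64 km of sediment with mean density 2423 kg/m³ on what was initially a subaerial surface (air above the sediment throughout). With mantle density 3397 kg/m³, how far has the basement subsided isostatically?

Subaerial load: s = t ρ_sed / ρ_m = 5.64 km × 2423/3397 = 4.02 km.

4.02 km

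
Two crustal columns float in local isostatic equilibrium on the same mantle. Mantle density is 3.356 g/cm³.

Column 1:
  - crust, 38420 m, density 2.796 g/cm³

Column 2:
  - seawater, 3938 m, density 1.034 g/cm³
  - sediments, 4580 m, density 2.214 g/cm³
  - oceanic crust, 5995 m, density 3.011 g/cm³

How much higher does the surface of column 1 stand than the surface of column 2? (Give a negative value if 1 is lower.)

For any compensation level in the mantle, the mantle terms cancel and isostasy reduces to e = (Σt_1 − Σt_2) − (Σ(ρt)_1 − Σ(ρt)_2) / ρ_m.
Σt_1 = 38420 m; Σt_2 = 14513 m; Σ(ρt)_1 = 107422.32; Σ(ρt)_2 = 32262.957 (in m·g/cm³).
e = (38420 − 14513) − (107422.32 − 32262.957) / 3.356 = 1510 m.

1510 m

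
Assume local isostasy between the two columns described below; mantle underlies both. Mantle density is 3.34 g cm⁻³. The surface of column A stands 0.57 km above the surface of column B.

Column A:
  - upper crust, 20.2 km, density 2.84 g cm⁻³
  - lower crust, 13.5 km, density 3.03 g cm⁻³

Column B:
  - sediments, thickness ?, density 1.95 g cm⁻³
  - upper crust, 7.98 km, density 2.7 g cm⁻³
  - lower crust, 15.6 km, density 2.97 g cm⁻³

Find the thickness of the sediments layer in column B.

1.08 km

Take the compensation level at the base of the deeper column (depth z_c below the surface of column A) and equate Σ ρ_i t_i down to z_c; mantle fills any gap and the z_c terms cancel.
Column A: 20.2×2.84 + 13.5×3.03 + (z_c − 33.7)×3.34
Column B: 0.57×0 + x×1.95 + 7.98×2.7 + 15.6×2.97 + (z_c − 0.57 − 23.58 − x)×3.34
The z_c×3.34 term appears on both sides and cancels. Collect the known terms of each column as K = Σ(ρt)_known − 3.34 × (depth of known layers): K_A = 98.273 − 3.34×33.7 = −14.285; K_B = 67.878 − 3.34×(0.57 + 23.58) = −12.783.
Balance: K_A = K_B − x×(3.34 − 1.95), so x = (K_B − K_A)/(3.34 − 1.95) = 1.502/1.39 = 1.08 km.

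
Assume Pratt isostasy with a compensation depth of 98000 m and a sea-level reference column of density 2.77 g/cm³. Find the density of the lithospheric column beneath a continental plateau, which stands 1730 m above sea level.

Pratt balance: ρ_ref D = ρ (D + h).
ρ = ρ_ref D/(D + h) = 2.77 × 98000 m/(98000 m + 1730 m) = 2.72 g/cm³.

2.72 g/cm³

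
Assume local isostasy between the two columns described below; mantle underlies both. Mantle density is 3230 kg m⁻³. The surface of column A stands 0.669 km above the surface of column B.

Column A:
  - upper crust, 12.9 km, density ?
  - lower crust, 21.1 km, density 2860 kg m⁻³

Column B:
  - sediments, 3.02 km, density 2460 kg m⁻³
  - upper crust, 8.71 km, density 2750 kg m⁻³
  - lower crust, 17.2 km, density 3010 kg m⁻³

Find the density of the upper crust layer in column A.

2870 kg m⁻³

Take the compensation level at the base of the deeper column (depth z_c below the surface of column A) and equate Σ ρ_i t_i down to z_c; mantle fills any gap and the z_c terms cancel.
Column A: 12.9×ρ + 21.1×2860 + (z_c − 34)×3230
Column B: 0.669×0 + 3.02×2460 + 8.71×2750 + 17.2×3010 + (z_c − 0.669 − 28.93)×3230
The z_c×3230 term appears on both sides and cancels. Collect the known terms of each column as K = Σ(ρt)_known − 3230 × (depth of known layers): K_A = 60346 − 3230×34 = −49474; K_B = 83153.7 − 3230×(0.669 + 28.93) = −12451.07.
Balance: K_A + 12.9×ρ = K_B, so ρ = (K_B − K_A)/12.9 = 37022.9/12.9 = 2870 kg m⁻³.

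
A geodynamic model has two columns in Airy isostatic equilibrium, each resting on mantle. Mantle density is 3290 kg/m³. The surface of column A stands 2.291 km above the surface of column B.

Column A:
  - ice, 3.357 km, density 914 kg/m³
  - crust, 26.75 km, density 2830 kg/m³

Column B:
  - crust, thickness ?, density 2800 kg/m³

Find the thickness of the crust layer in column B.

26 km

Take the compensation level at the base of the deeper column (depth z_c below the surface of column A) and equate Σ ρ_i t_i down to z_c; mantle fills any gap and the z_c terms cancel.
Column A: 3.357×914 + 26.75×2830 + (z_c − 30.107)×3290
Column B: 2.291×0 + x×2800 + (z_c − 2.291 − 0 − x)×3290
The z_c×3290 term appears on both sides and cancels. Collect the known terms of each column as K = Σ(ρt)_known − 3290 × (depth of known layers): K_A = 78770.798 − 3290×30.107 = −20281.232; K_B = 0 − 3290×(2.291 + 0) = −7537.39.
Balance: K_A = K_B − x×(3290 − 2800), so x = (K_B − K_A)/(3290 − 2800) = 12743.8/490 = 26 km.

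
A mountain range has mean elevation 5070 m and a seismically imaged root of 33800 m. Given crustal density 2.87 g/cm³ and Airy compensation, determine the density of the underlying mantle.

Airy balance: ρ_c h = (ρ_m − ρ_c) r → ρ_m = ρ_c (1 + h/r).
ρ_m = 2.87 × (1 + 5070 m/33800 m) = 3.3 g/cm³.

3.3 g/cm³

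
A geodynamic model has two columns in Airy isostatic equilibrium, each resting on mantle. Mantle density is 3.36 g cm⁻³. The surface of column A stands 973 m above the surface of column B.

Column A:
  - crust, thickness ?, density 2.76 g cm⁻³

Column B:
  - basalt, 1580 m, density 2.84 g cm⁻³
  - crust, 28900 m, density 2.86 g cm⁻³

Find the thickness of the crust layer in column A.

Take the compensation level at the base of the deeper column (depth z_c below the surface of column A) and equate Σ ρ_i t_i down to z_c; mantle fills any gap and the z_c terms cancel.
Column A: x×2.76 + (z_c − 0 − x)×3.36
Column B: 973×0 + 1580×2.84 + 28900×2.86 + (z_c − 973 − 30480)×3.36
The z_c×3.36 term appears on both sides and cancels. Collect the known terms of each column as K = Σ(ρt)_known − 3.36 × (depth of known layers): K_A = 0 − 3.36×0 = 0; K_B = 87141.2 − 3.36×(973 + 30480) = −18540.88.
Balance: K_A − x×(3.36 − 2.76) = K_B, so x = (K_A − K_B)/(3.36 − 2.76) = 18540.9/0.6 = 30900 m.

30900 m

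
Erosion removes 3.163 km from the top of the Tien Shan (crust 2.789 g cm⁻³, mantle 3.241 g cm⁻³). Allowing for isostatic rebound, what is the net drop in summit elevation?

Rebound u = e ρ_c/ρ_m = 3.163 km × 2.789/3.241 = 2.722 km.
Net surface drop = e − u = 3.163 km − 2.722 km = e (ρ_m − ρ_c)/ρ_m = 0.441 km.

0.441 km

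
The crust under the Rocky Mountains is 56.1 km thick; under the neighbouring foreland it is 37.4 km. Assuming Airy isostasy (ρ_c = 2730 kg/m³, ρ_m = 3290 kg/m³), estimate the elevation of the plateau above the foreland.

3.18 km

Excess crust Δ = 56.1 km − 37.4 km = 18.7 km, split between elevation h and root r with h + r = Δ.
Airy balance ρ_c h = (ρ_m − ρ_c) r gives r = h ρ_c/(ρ_m − ρ_c), so h (1 + ρ_c/(ρ_m − ρ_c)) = Δ, i.e. h = Δ (ρ_m − ρ_c)/ρ_m.
h = 18.7 km × 560/3290 = 3.18 km.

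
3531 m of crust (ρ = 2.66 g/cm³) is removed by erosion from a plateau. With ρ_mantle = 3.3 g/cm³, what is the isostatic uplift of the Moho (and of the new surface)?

Unloading: uplift u = e ρ_c/ρ_m = 3531 m × 2.66/3.3 = 2850 m.

2850 m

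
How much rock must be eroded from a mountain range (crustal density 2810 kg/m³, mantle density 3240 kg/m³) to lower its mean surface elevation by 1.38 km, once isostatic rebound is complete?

10.4 km

Net drop Δ = e − u = e − e ρ_c/ρ_m = e (ρ_m − ρ_c)/ρ_m.
e = Δ ρ_m/(ρ_m − ρ_c) = 1.38 km × 3240/430 = 10.4 km.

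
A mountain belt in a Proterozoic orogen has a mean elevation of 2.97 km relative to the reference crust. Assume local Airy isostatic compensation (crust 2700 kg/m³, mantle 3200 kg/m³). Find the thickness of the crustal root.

By Archimedes' principle applied to the lithosphere: the weight of the topography is balanced by the buoyancy of the root, ρ_c h = (ρ_m − ρ_c) r.
r = h · ρ_c / (ρ_m − ρ_c) = 2.97 km × 2700 / (3200 − 2700) = 16 km.

16 km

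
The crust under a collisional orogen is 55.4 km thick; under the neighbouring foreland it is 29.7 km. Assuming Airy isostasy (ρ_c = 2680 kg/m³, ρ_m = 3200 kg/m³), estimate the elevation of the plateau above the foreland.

Excess crust Δ = 55.4 km − 29.7 km = 25.7 km, split between elevation h and root r with h + r = Δ.
Airy balance ρ_c h = (ρ_m − ρ_c) r gives r = h ρ_c/(ρ_m − ρ_c), so h (1 + ρ_c/(ρ_m − ρ_c)) = Δ, i.e. h = Δ (ρ_m − ρ_c)/ρ_m.
h = 25.7 km × 520/3200 = 4.18 km.

4.18 km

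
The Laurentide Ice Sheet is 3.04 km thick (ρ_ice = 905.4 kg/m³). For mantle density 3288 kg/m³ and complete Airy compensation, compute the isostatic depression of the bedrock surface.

0.837 km

Balancing pressure at the compensation depth: the ice load ρ_ice t is balanced by mantle displaced below, ρ_m s.
s = t ρ_ice / ρ_m = 3.04 km × 905.4/3288 = 0.837 km.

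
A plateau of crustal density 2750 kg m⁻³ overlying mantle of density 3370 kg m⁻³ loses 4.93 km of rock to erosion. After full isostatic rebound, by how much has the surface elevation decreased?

Rebound u = e ρ_c/ρ_m = 4.93 km × 2750/3370 = 4.023 km.
Net surface drop = e − u = 4.93 km − 4.023 km = e (ρ_m − ρ_c)/ρ_m = 0.907 km.

0.907 km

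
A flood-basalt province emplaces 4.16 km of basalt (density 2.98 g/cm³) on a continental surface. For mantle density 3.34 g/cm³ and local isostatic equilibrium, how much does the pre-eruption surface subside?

3.71 km

Subaerial loading: s = t ρ_load / ρ_m.
s = 4.16 km × 2.98/3.34 = 3.71 km.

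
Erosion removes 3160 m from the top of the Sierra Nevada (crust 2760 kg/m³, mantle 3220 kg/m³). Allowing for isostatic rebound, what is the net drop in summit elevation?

Rebound u = e ρ_c/ρ_m = 3160 m × 2760/3220 = 2709 m.
Net surface drop = e − u = 3160 m − 2709 m = e (ρ_m − ρ_c)/ρ_m = 451 m.

451 m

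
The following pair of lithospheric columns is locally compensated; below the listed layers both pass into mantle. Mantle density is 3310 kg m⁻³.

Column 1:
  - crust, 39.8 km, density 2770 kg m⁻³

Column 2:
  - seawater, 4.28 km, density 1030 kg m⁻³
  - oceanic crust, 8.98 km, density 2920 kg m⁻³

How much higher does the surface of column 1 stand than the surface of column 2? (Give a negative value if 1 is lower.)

2.49 km

For any compensation level in the mantle, the mantle terms cancel and isostasy reduces to e = (Σt_1 − Σt_2) − (Σ(ρt)_1 − Σ(ρt)_2) / ρ_m.
Σt_1 = 39.8 km; Σt_2 = 13.26 km; Σ(ρt)_1 = 110246; Σ(ρt)_2 = 30630 (in km·kg m⁻³).
e = (39.8 − 13.26) − (110246 − 30630) / 3310 = 2.49 km.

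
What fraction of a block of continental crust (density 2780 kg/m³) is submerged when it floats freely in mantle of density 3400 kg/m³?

0.818

Submerged fraction = ρ_obj/ρ_fluid = 2780/3400 = 0.818.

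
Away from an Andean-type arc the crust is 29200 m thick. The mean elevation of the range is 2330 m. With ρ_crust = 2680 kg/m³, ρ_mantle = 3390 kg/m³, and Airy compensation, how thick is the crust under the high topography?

40300 m

Root depth r = h ρ_c / (ρ_m − ρ_c) = 2330 m × 2680 / 710 = 8795 m.
Total thickness = T + h + r = 29200 m + 2330 m + 8795 m = 40300 m.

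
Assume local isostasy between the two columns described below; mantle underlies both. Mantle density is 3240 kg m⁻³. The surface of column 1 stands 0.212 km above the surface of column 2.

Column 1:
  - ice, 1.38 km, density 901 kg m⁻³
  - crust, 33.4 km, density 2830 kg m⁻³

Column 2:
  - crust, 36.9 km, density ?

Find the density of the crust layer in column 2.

2800 kg m⁻³

Take the compensation level at the base of the deeper column (depth z_c below the surface of column 1) and equate Σ ρ_i t_i down to z_c; mantle fills any gap and the z_c terms cancel.
Column 1: 1.38×901 + 33.4×2830 + (z_c − 34.78)×3240
Column 2: 0.212×0 + 36.9×ρ + (z_c − 0.212 − 36.9)×3240
The z_c×3240 term appears on both sides and cancels. Collect the known terms of each column as K = Σ(ρt)_known − 3240 × (depth of known layers): K_1 = 95765.38 − 3240×34.78 = −16921.82; K_2 = 0 − 3240×(0.212 + 36.9) = −120242.88.
Balance: K_1 = K_2 + 36.9×ρ, so ρ = (K_1 − K_2)/36.9 = 103321/36.9 = 2800 kg m⁻³.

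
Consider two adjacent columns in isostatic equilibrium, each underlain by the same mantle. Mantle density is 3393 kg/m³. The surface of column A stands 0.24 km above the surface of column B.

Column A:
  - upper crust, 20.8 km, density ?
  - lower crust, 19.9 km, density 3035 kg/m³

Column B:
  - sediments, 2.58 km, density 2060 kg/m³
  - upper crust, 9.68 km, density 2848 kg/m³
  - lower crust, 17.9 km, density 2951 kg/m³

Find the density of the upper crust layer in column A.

2900 kg/m³

Take the compensation level at the base of the deeper column (depth z_c below the surface of column A) and equate Σ ρ_i t_i down to z_c; mantle fills any gap and the z_c terms cancel.
Column A: 20.8×ρ + 19.9×3035 + (z_c − 40.7)×3393
Column B: 0.24×0 + 2.58×2060 + 9.68×2848 + 17.9×2951 + (z_c − 0.24 − 30.16)×3393
The z_c×3393 term appears on both sides and cancels. Collect the known terms of each column as K = Σ(ρt)_known − 3393 × (depth of known layers): K_A = 60396.5 − 3393×40.7 = −77698.6; K_B = 85706.34 − 3393×(0.24 + 30.16) = −17440.86.
Balance: K_A + 20.8×ρ = K_B, so ρ = (K_B − K_A)/20.8 = 60257.7/20.8 = 2900 kg/m³.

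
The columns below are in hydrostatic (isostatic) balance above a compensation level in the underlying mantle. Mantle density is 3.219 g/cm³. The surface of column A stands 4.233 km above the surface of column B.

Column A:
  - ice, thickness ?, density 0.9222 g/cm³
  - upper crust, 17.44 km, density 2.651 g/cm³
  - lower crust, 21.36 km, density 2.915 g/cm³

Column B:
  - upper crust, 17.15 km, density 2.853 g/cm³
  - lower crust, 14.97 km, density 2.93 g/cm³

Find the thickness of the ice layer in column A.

3.41 km

Take the compensation level at the base of the deeper column (depth z_c below the surface of column A) and equate Σ ρ_i t_i down to z_c; mantle fills any gap and the z_c terms cancel.
Column A: x×0.9222 + 17.44×2.651 + 21.36×2.915 + (z_c − 38.8 − x)×3.219
Column B: 4.233×0 + 17.15×2.853 + 14.97×2.93 + (z_c − 4.233 − 32.12)×3.219
The z_c×3.219 term appears on both sides and cancels. Collect the known terms of each column as K = Σ(ρt)_known − 3.219 × (depth of known layers): K_A = 108.49784 − 3.219×38.8 = −16.39936; K_B = 92.79105 − 3.219×(4.233 + 32.12) = −24.229257.
Balance: K_A − x×(3.219 − 0.9222) = K_B, so x = (K_A − K_B)/(3.219 − 0.9222) = 7.8299/2.2968 = 3.41 km.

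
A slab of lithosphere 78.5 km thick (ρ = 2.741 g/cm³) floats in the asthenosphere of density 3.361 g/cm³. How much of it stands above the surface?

14.5 km

Floating equilibrium: submerged depth d = t ρ_obj/ρ_fluid = 78.5 km × 2.741/3.361 = 64.02 km.
Freeboard = t − d = 78.5 km − 64.02 km = 14.5 km.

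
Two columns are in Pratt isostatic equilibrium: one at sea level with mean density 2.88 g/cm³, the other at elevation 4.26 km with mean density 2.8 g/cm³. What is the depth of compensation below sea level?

ρ_ref D = ρ (D + h) → D (ρ_ref − ρ) = ρ h.
D = ρ h/(ρ_ref − ρ) = 2.8 × 4.26 km/(2.88 − 2.8) = 149 km.

149 km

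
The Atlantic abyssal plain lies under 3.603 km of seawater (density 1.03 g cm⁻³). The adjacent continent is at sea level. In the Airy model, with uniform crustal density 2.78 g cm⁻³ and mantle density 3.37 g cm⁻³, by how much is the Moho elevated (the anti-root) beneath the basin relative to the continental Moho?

10.7 km

By Archimedes' principle applied to the lithosphere: replacing crust with seawater at the top is compensated by replacing crust with mantle at the base: d (ρ_c − ρ_w) = a (ρ_m − ρ_c).
a = d (ρ_c − ρ_w)/(ρ_m − ρ_c) = 3.603 km × 1.75/0.59 = 10.7 km.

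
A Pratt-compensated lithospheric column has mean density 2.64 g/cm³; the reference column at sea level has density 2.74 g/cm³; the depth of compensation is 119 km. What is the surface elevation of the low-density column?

ρ_ref D = ρ (D + h) → h = D (ρ_ref − ρ)/ρ.
h = 119 km × (2.74 − 2.64)/2.64 = 4.51 km.

4.51 km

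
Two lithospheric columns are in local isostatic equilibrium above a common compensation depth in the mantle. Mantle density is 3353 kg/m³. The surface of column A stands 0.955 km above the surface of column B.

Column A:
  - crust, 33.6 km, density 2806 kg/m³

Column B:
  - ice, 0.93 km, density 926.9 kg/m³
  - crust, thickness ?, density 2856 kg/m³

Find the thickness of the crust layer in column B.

26 km

Take the compensation level at the base of the deeper column (depth z_c below the surface of column A) and equate Σ ρ_i t_i down to z_c; mantle fills any gap and the z_c terms cancel.
Column A: 33.6×2806 + (z_c − 33.6)×3353
Column B: 0.955×0 + 0.93×926.9 + x×2856 + (z_c − 0.955 − 0.93 − x)×3353
The z_c×3353 term appears on both sides and cancels. Collect the known terms of each column as K = Σ(ρt)_known − 3353 × (depth of known layers): K_A = 94281.6 − 3353×33.6 = −18379.2; K_B = 862.017 − 3353×(0.955 + 0.93) = −5458.388.
Balance: K_A = K_B − x×(3353 − 2856), so x = (K_B − K_A)/(3353 − 2856) = 12920.8/497 = 26 km.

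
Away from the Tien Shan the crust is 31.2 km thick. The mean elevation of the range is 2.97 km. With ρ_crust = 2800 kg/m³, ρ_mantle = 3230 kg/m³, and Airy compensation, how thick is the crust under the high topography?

53.5 km

Root depth r = h ρ_c / (ρ_m − ρ_c) = 2.97 km × 2800 / 430 = 19.34 km.
Total thickness = T + h + r = 31.2 km + 2.97 km + 19.34 km = 53.5 km.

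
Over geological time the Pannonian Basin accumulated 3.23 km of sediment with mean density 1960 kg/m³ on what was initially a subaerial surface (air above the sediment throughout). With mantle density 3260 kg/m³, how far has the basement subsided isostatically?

1.94 km

Subaerial load: s = t ρ_sed / ρ_m = 3.23 km × 1960/3260 = 1.94 km.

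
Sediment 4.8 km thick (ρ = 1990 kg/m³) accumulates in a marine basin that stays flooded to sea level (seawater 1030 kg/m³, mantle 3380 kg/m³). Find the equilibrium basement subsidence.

1.96 km

Submarine loading: the sediment displaces seawater, and the subsidence is in turn flooded, so s (ρ_m − ρ_w) = t (ρ_sed − ρ_w).
s = 4.8 km × (1990 − 1030) / (3380 − 1030) = 1.96 km.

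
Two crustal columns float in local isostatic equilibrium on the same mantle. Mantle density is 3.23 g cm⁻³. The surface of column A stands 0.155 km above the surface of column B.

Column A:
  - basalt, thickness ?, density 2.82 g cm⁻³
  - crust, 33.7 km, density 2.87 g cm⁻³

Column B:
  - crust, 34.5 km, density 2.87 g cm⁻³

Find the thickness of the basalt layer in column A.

1.92 km

Take the compensation level at the base of the deeper column (depth z_c below the surface of column A) and equate Σ ρ_i t_i down to z_c; mantle fills any gap and the z_c terms cancel.
Column A: x×2.82 + 33.7×2.87 + (z_c − 33.7 − x)×3.23
Column B: 0.155×0 + 34.5×2.87 + (z_c − 0.155 − 34.5)×3.23
The z_c×3.23 term appears on both sides and cancels. Collect the known terms of each column as K = Σ(ρt)_known − 3.23 × (depth of known layers): K_A = 96.719 − 3.23×33.7 = −12.132; K_B = 99.015 − 3.23×(0.155 + 34.5) = −12.92065.
Balance: K_A − x×(3.23 − 2.82) = K_B, so x = (K_A − K_B)/(3.23 − 2.82) = 0.78865/0.41 = 1.92 km.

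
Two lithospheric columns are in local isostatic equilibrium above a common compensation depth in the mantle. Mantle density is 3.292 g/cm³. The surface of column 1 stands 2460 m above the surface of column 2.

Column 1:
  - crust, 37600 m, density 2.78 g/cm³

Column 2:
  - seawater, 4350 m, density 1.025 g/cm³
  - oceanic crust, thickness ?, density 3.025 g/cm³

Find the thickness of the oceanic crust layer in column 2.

4840 m

Take the compensation level at the base of the deeper column (depth z_c below the surface of column 1) and equate Σ ρ_i t_i down to z_c; mantle fills any gap and the z_c terms cancel.
Column 1: 37600×2.78 + (z_c − 37600)×3.292
Column 2: 2460×0 + 4350×1.025 + x×3.025 + (z_c − 2460 − 4350 − x)×3.292
The z_c×3.292 term appears on both sides and cancels. Collect the known terms of each column as K = Σ(ρt)_known − 3.292 × (depth of known layers): K_1 = 104528 − 3.292×37600 = −19251.2; K_2 = 4458.75 − 3.292×(2460 + 4350) = −17959.77.
Balance: K_1 = K_2 − x×(3.292 − 3.025), so x = (K_2 − K_1)/(3.292 − 3.025) = 1291.43/0.267 = 4840 m.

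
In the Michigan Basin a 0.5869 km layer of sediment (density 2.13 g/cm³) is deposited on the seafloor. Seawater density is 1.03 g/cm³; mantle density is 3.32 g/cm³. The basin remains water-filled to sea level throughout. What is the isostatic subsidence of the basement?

0.282 km

Submarine loading: the sediment displaces seawater, and the subsidence is in turn flooded, so s (ρ_m − ρ_w) = t (ρ_sed − ρ_w).
s = 0.5869 km × (2.13 − 1.03) / (3.32 − 1.03) = 0.282 km.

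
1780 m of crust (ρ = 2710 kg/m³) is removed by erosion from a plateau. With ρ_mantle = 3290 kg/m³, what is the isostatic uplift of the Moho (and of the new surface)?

1470 m

Unloading: uplift u = e ρ_c/ρ_m = 1780 m × 2710/3290 = 1470 m.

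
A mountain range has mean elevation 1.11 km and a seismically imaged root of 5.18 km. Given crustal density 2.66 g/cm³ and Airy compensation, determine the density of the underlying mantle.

3.23 g/cm³

Airy balance: ρ_c h = (ρ_m − ρ_c) r → ρ_m = ρ_c (1 + h/r).
ρ_m = 2.66 × (1 + 1.11 km/5.18 km) = 3.23 g/cm³.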